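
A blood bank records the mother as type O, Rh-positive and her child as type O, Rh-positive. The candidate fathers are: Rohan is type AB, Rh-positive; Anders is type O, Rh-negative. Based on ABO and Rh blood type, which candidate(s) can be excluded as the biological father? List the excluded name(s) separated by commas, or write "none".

Rohan

A candidate is excluded only if no genotype consistent with his phenotype could produce a type O, Rh-positive child with a type O, Rh-positive mother.
Rohan (type AB, Rh+): no genotype consistent with that phenotype can produce a type-O Rh+ child with a type-O mother.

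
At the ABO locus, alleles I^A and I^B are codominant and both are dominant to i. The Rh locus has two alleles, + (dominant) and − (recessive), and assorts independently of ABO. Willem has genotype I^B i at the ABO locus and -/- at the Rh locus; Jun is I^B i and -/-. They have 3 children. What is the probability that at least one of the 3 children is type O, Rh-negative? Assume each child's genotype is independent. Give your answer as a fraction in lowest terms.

ABO cross I^B i × I^B i → 1/4 O, 3/4 B.
Rh cross -/- × -/- → 1 Rh-; so P(type O, Rh-negative) = 1/4 × 1 = 1/4 per child.
P(none) = (3/4)^3 = 27/64; P(at least one) = 1 − 27/64 = 37/64.

37/64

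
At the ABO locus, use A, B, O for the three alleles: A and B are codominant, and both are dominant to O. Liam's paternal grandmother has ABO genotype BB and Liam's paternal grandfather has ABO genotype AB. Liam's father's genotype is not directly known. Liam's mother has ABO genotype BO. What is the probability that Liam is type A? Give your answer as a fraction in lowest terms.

1/8

Liam's father's ABO genotype from BB × AB: 1/2 AB, 1/2 BB.
Crossing each possibility with the mother BO and summing P(type A): 1/2·1/4 + 1/2·0 = 1/8.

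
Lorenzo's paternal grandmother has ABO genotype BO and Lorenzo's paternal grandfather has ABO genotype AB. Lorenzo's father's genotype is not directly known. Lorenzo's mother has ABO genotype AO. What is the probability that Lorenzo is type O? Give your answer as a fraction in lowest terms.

1/8

Lorenzo's father's ABO genotype from BO × AB: 1/4 AB, 1/4 AO, 1/4 BB, 1/4 BO.
Crossing each possibility with the mother AO and summing P(type O): 1/4·0 + 1/4·1/4 + 1/4·0 + 1/4·1/4 = 1/8.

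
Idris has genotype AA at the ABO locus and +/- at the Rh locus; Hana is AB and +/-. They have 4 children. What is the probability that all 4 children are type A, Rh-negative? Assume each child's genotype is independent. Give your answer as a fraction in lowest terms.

1/4096

ABO cross AA × AB → 1/2 A, 1/2 AB.
Rh cross +/- × +/- → 3/4 Rh+, 1/4 Rh-; so P(type A, Rh-negative) = 1/2 × 1/4 = 1/8 per child.
All 4 independent: (1/8)^4 = 1/4096.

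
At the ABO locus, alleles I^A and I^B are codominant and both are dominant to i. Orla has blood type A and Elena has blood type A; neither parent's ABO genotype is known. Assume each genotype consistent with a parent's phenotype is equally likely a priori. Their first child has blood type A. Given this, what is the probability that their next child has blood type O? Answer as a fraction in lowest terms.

Possible genotypes: Orla ∈ {I^A I^A, I^A i}; Elena ∈ {I^A I^A, I^A i}.
Weight each parental genotype pair by prior × P(type-A child):
  I^A I^A × I^A I^A: posterior weight 4/15; P(next child type O) = 0.
  I^A I^A × I^A i: posterior weight 4/15; P(next child type O) = 0.
  I^A i × I^A I^A: posterior weight 4/15; P(next child type O) = 0.
  I^A i × I^A i: posterior weight 1/5; P(next child type O) = 1/4.
Weighted sum = 1/20.

1/20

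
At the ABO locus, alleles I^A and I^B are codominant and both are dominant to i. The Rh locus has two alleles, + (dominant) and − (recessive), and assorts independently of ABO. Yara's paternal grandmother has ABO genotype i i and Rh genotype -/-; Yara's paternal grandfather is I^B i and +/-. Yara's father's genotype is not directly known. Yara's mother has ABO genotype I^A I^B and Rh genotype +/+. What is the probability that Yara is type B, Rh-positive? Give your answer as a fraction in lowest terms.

1/2

Yara's father's ABO genotype from i i × I^B i: 1/2 I^B i, 1/2 i i.
Crossing each possibility with the mother I^A I^B and summing P(type B): 1/2·1/2 + 1/2·1/2 = 1/2.
Similarly for Rh via the father's Rh distribution: P(Rh+) = 1.
Independent loci: 1/2 × 1 = 1/2.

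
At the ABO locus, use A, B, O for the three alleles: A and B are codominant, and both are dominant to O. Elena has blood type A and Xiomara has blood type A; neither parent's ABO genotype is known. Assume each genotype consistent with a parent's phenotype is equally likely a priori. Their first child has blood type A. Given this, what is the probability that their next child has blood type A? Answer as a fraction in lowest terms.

Possible genotypes: Elena ∈ {AA, AO}; Xiomara ∈ {AA, AO}.
Weight each parental genotype pair by prior × P(type-A child):
  AA × AA: posterior weight 4/15; P(next child type A) = 1.
  AA × AO: posterior weight 4/15; P(next child type A) = 1.
  AO × AA: posterior weight 4/15; P(next child type A) = 1.
  AO × AO: posterior weight 1/5; P(next child type A) = 3/4.
Weighted sum = 19/20.

19/20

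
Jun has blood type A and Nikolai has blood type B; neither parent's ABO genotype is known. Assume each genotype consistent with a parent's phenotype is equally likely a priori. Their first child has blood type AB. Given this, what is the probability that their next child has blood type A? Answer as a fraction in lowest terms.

Possible genotypes: Jun ∈ {AA, AO}; Nikolai ∈ {BB, BO}.
Weight each parental genotype pair by prior × P(type-AB child):
  AA × BB: posterior weight 4/9; P(next child type A) = 0.
  AA × BO: posterior weight 2/9; P(next child type A) = 1/2.
  AO × BB: posterior weight 2/9; P(next child type A) = 0.
  AO × BO: posterior weight 1/9; P(next child type A) = 1/4.
Weighted sum = 5/36.

5/36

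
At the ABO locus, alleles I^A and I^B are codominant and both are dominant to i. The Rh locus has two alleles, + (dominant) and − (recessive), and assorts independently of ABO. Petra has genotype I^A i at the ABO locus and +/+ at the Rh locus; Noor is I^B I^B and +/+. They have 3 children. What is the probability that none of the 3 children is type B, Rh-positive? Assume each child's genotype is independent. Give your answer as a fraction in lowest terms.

1/8

ABO cross I^A i × I^B I^B → 1/2 B, 1/2 AB.
Rh cross +/+ × +/+ → 1 Rh+; so P(type B, Rh-positive) = 1/2 × 1 = 1/2 per child.
P(not type B, Rh-positive) = 1/2 for one child; (1/2)^3 = 1/8.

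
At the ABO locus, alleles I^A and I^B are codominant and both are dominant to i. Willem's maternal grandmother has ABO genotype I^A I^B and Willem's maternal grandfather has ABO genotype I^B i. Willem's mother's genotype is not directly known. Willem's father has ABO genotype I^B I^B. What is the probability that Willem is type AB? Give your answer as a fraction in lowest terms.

1/4

Willem's mother's ABO genotype from I^A I^B × I^B i: 1/4 I^A I^B, 1/4 I^A i, 1/4 I^B I^B, 1/4 I^B i.
Crossing each possibility with the father I^B I^B and summing P(type AB): 1/4·1/2 + 1/4·1/2 + 1/4·0 + 1/4·0 = 1/4.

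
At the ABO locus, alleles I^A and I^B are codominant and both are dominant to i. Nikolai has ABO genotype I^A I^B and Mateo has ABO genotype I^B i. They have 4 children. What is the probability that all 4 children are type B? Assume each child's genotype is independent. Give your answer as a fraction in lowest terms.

1/16

ABO cross I^A I^B × I^B i → 1/4 A, 1/2 B, 1/4 AB.
So P(type B) = 1/2 per child.
All 4 independent: (1/2)^4 = 1/16.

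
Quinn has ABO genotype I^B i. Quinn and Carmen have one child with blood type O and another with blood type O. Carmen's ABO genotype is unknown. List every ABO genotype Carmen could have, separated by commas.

For each candidate genotype of Carmen, check whether crossing it with I^B i can produce every observed child phenotype.
  I^A I^A → possible child types {A, AB} ✗
  I^A I^B → possible child types {A, B, AB} ✗
  I^A i → possible child types {O, A, B, AB} ✓
  I^B I^B → possible child types {B} ✗
  I^B i → possible child types {O, B} ✓
  i i → possible child types {O, B} ✓

I^A i, I^B i, i i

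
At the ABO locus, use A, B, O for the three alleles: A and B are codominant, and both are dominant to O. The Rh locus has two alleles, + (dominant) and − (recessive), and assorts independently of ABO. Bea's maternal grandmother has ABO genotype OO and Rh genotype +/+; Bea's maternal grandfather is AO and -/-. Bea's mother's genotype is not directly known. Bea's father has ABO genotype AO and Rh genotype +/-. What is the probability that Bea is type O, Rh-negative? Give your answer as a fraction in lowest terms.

3/32

Bea's mother's ABO genotype from OO × AO: 1/2 AO, 1/2 OO.
Crossing each possibility with the father AO and summing P(type O): 1/2·1/4 + 1/2·1/2 = 3/8.
Similarly for Rh via the mother's Rh distribution: P(Rh-) = 1/4.
Independent loci: 3/8 × 1/4 = 3/32.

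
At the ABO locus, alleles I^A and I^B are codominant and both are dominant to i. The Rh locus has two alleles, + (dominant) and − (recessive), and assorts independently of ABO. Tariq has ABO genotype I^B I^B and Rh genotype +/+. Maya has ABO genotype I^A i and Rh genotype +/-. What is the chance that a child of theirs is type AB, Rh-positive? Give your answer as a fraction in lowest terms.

ABO cross I^B I^B × I^A i → offspring phenotypes: 1/2 B, 1/2 AB.
Rh cross +/+ × +/- → 1 Rh+.
Independent loci: P(type AB, Rh-positive) = 1/2 × 1 = 1/2.

1/2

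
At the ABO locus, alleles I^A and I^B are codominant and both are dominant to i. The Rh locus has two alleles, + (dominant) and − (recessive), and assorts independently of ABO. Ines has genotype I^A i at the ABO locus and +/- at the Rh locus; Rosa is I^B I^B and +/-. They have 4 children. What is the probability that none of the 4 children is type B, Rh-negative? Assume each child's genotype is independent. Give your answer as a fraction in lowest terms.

2401/4096

ABO cross I^A i × I^B I^B → 1/2 B, 1/2 AB.
Rh cross +/- × +/- → 3/4 Rh+, 1/4 Rh-; so P(type B, Rh-negative) = 1/2 × 1/4 = 1/8 per child.
P(not type B, Rh-negative) = 7/8 for one child; (7/8)^4 = 2401/4096.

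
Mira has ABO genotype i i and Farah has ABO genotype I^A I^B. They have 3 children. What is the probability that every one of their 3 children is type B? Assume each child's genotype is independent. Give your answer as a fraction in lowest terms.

1/8

ABO cross i i × I^A I^B → 1/2 A, 1/2 B.
So P(type B) = 1/2 per child.
All 3 independent: (1/2)^3 = 1/8.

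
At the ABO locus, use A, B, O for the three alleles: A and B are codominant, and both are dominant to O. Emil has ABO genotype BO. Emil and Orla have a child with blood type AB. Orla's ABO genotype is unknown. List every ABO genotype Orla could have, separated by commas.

AA, AB, AO

For each candidate genotype of Orla, check whether crossing it with BO can produce every observed child phenotype.
  AA → possible child types {A, AB} ✓
  AB → possible child types {A, B, AB} ✓
  AO → possible child types {O, A, B, AB} ✓
  BB → possible child types {B} ✗
  BO → possible child types {O, B} ✗
  OO → possible child types {O, B} ✗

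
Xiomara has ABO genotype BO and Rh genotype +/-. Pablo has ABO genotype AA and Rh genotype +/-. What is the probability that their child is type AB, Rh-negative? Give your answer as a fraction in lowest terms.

ABO cross BO × AA → offspring phenotypes: 1/2 A, 1/2 AB.
Rh cross +/- × +/- → 3/4 Rh+, 1/4 Rh-.
Independent loci: P(type AB, Rh-negative) = 1/2 × 1/4 = 1/8.

1/8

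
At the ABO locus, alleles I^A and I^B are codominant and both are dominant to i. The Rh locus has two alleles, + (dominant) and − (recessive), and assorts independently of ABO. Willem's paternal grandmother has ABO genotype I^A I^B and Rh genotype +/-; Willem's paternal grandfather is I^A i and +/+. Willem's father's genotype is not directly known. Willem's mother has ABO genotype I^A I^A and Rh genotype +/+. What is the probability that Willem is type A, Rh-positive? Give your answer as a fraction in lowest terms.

3/4

Willem's father's ABO genotype from I^A I^B × I^A i: 1/4 I^A I^A, 1/4 I^A I^B, 1/4 I^A i, 1/4 I^B i.
Crossing each possibility with the mother I^A I^A and summing P(type A): 1/4·1 + 1/4·1/2 + 1/4·1 + 1/4·1/2 = 3/4.
Similarly for Rh via the father's Rh distribution: P(Rh+) = 1.
Independent loci: 3/4 × 1 = 3/4.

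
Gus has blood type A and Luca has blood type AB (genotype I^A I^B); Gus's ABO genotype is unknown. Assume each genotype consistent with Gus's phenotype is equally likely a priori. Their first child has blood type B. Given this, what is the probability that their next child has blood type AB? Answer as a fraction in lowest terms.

Possible genotypes: Gus ∈ {I^A I^A, I^A i}; Luca ∈ {I^A I^B}.
Weight each parental genotype pair by prior × P(type-B child):
  I^A i × I^A I^B: posterior weight 1; P(next child type AB) = 1/4.
Weighted sum = 1/4.

1/4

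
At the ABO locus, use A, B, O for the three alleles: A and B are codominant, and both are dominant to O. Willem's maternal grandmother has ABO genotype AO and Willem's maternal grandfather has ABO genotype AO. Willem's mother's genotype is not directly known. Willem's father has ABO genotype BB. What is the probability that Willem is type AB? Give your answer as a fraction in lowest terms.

Willem's mother's ABO genotype from AO × AO: 1/4 AA, 1/2 AO, 1/4 OO.
Crossing each possibility with the father BB and summing P(type AB): 1/4·1 + 1/2·1/2 + 1/4·0 = 1/2.

1/2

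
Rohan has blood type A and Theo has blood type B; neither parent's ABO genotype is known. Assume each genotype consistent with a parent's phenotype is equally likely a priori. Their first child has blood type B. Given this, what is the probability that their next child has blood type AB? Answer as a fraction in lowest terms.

5/12

Possible genotypes: Rohan ∈ {AA, AO}; Theo ∈ {BB, BO}.
Weight each parental genotype pair by prior × P(type-B child):
  AO × BB: posterior weight 2/3; P(next child type AB) = 1/2.
  AO × BO: posterior weight 1/3; P(next child type AB) = 1/4.
Weighted sum = 5/12.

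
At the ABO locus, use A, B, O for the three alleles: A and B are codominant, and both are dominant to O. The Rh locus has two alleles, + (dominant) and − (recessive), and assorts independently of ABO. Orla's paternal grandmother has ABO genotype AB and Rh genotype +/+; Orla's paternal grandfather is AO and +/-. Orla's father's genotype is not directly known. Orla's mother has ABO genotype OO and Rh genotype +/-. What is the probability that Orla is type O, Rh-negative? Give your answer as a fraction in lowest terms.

Orla's father's ABO genotype from AB × AO: 1/4 AA, 1/4 AB, 1/4 AO, 1/4 BO.
Crossing each possibility with the mother OO and summing P(type O): 1/4·0 + 1/4·0 + 1/4·1/2 + 1/4·1/2 = 1/4.
Similarly for Rh via the father's Rh distribution: P(Rh-) = 1/8.
Independent loci: 1/4 × 1/8 = 1/32.

1/32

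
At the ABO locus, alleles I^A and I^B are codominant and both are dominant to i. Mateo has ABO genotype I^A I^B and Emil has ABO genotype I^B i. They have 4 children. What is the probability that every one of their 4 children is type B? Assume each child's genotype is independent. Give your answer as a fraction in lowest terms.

ABO cross I^A I^B × I^B i → 1/4 A, 1/2 B, 1/4 AB.
So P(type B) = 1/2 per child.
All 4 independent: (1/2)^4 = 1/16.

1/16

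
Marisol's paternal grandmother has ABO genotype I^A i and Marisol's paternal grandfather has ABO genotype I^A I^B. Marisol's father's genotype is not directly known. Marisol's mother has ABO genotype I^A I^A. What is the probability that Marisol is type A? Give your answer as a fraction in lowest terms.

Marisol's father's ABO genotype from I^A i × I^A I^B: 1/4 I^A I^A, 1/4 I^A I^B, 1/4 I^A i, 1/4 I^B i.
Crossing each possibility with the mother I^A I^A and summing P(type A): 1/4·1 + 1/4·1/2 + 1/4·1 + 1/4·1/2 = 3/4.

3/4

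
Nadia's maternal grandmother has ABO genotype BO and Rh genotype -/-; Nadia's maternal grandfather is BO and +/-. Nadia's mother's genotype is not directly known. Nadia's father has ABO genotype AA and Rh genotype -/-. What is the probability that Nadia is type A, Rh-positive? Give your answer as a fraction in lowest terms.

1/8

Nadia's mother's ABO genotype from BO × BO: 1/4 BB, 1/2 BO, 1/4 OO.
Crossing each possibility with the father AA and summing P(type A): 1/4·0 + 1/2·1/2 + 1/4·1 = 1/2.
Similarly for Rh via the mother's Rh distribution: P(Rh+) = 1/4.
Independent loci: 1/2 × 1/4 = 1/8.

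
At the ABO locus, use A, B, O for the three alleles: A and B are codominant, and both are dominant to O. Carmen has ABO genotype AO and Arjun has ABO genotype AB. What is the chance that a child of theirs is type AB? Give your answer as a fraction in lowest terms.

1/4

ABO cross AO × AB → offspring phenotypes: 1/2 A, 1/4 B, 1/4 AB.
So P(type AB) = 1/4.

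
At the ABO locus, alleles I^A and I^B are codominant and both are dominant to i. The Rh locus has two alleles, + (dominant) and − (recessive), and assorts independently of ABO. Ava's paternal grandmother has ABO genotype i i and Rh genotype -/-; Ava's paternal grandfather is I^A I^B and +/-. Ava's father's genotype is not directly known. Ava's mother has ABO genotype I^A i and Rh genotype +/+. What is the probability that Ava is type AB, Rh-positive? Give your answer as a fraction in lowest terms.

1/8

Ava's father's ABO genotype from i i × I^A I^B: 1/2 I^A i, 1/2 I^B i.
Crossing each possibility with the mother I^A i and summing P(type AB): 1/2·0 + 1/2·1/4 = 1/8.
Similarly for Rh via the father's Rh distribution: P(Rh+) = 1.
Independent loci: 1/8 × 1 = 1/8.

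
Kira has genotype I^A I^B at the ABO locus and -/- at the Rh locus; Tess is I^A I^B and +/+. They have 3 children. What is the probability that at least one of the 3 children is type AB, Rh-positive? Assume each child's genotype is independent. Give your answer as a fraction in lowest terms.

ABO cross I^A I^B × I^A I^B → 1/4 A, 1/4 B, 1/2 AB.
Rh cross -/- × +/+ → 1 Rh+; so P(type AB, Rh-positive) = 1/2 × 1 = 1/2 per child.
P(none) = (1/2)^3 = 1/8; P(at least one) = 1 − 1/8 = 7/8.

7/8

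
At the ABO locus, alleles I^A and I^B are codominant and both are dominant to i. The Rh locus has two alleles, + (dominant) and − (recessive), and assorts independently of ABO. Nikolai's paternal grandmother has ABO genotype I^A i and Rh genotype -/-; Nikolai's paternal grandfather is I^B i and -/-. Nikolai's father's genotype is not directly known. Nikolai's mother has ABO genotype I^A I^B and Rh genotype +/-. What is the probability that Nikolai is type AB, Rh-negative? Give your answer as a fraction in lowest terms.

Nikolai's father's ABO genotype from I^A i × I^B i: 1/4 I^A I^B, 1/4 I^A i, 1/4 I^B i, 1/4 i i.
Crossing each possibility with the mother I^A I^B and summing P(type AB): 1/4·1/2 + 1/4·1/4 + 1/4·1/4 + 1/4·0 = 1/4.
Similarly for Rh via the father's Rh distribution: P(Rh-) = 1/2.
Independent loci: 1/4 × 1/2 = 1/8.

1/8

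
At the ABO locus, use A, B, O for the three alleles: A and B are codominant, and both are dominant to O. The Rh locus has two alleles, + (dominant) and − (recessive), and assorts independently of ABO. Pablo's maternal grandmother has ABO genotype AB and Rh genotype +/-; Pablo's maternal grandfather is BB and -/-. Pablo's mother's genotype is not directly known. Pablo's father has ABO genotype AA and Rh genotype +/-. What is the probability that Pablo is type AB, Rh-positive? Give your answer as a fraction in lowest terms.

Pablo's mother's ABO genotype from AB × BB: 1/2 AB, 1/2 BB.
Crossing each possibility with the father AA and summing P(type AB): 1/2·1/2 + 1/2·1 = 3/4.
Similarly for Rh via the mother's Rh distribution: P(Rh+) = 5/8.
Independent loci: 3/4 × 5/8 = 15/32.

15/32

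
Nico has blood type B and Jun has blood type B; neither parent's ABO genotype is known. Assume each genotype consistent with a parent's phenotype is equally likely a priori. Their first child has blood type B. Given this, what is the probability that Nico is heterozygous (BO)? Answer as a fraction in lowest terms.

Possible genotypes: Nico ∈ {BB, BO}; Jun ∈ {BB, BO}.
Weight each parental genotype pair by prior × P(type-B child):
  BB × BB: posterior weight 4/15.
  BB × BO: posterior weight 4/15.
  BO × BB: posterior weight 4/15.
  BO × BO: posterior weight 1/5.
Sum the posterior weight over pairs where Nico is BO: 7/15.

7/15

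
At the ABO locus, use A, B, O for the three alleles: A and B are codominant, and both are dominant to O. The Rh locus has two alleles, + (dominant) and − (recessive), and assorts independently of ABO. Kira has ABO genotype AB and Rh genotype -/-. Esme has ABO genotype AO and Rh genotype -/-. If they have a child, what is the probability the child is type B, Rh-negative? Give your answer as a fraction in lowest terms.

1/4

ABO cross AB × AO → offspring phenotypes: 1/2 A, 1/4 B, 1/4 AB.
Rh cross -/- × -/- → 1 Rh-.
Independent loci: P(type B, Rh-negative) = 1/4 × 1 = 1/4.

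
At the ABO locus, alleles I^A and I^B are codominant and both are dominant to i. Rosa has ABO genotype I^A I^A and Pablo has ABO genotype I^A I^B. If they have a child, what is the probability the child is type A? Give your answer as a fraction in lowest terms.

ABO cross I^A I^A × I^A I^B → offspring phenotypes: 1/2 A, 1/2 AB.
So P(type A) = 1/2.

1/2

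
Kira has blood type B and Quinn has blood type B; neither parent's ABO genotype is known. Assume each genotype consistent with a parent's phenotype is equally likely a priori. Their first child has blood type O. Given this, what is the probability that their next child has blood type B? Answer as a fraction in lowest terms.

3/4

Possible genotypes: Kira ∈ {BB, BO}; Quinn ∈ {BB, BO}.
Weight each parental genotype pair by prior × P(type-O child):
  BO × BO: posterior weight 1; P(next child type B) = 3/4.
Weighted sum = 3/4.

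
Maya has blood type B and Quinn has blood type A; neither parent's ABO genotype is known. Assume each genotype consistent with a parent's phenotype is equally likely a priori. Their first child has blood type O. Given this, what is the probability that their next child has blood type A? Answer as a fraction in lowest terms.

Possible genotypes: Maya ∈ {BB, BO}; Quinn ∈ {AA, AO}.
Weight each parental genotype pair by prior × P(type-O child):
  BO × AO: posterior weight 1; P(next child type A) = 1/4.
Weighted sum = 1/4.

1/4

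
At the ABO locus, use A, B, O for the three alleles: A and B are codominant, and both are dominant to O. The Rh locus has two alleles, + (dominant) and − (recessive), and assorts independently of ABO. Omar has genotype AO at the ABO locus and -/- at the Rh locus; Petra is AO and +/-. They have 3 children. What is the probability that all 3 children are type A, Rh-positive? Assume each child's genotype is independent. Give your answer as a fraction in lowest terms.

ABO cross AO × AO → 1/4 O, 3/4 A.
Rh cross -/- × +/- → 1/2 Rh+, 1/2 Rh-; so P(type A, Rh-positive) = 3/4 × 1/2 = 3/8 per child.
All 3 independent: (3/8)^3 = 27/512.

27/512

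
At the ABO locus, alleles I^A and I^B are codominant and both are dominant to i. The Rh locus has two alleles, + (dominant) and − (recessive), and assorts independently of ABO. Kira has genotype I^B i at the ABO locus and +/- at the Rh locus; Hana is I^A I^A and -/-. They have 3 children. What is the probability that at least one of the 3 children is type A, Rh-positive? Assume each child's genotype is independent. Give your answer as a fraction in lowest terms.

ABO cross I^B i × I^A I^A → 1/2 A, 1/2 AB.
Rh cross +/- × -/- → 1/2 Rh+, 1/2 Rh-; so P(type A, Rh-positive) = 1/2 × 1/2 = 1/4 per child.
P(none) = (3/4)^3 = 27/64; P(at least one) = 1 − 27/64 = 37/64.

37/64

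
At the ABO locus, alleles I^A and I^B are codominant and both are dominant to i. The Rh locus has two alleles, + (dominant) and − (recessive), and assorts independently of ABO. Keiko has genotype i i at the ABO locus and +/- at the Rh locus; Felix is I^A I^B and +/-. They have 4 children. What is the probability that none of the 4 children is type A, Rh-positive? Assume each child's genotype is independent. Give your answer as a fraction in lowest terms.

625/4096

ABO cross i i × I^A I^B → 1/2 A, 1/2 B.
Rh cross +/- × +/- → 3/4 Rh+, 1/4 Rh-; so P(type A, Rh-positive) = 1/2 × 3/4 = 3/8 per child.
P(not type A, Rh-positive) = 5/8 for one child; (5/8)^4 = 625/4096.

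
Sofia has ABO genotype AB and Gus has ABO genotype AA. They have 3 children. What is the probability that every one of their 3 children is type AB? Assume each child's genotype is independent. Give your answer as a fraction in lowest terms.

1/8

ABO cross AB × AA → 1/2 A, 1/2 AB.
So P(type AB) = 1/2 per child.
All 3 independent: (1/2)^3 = 1/8.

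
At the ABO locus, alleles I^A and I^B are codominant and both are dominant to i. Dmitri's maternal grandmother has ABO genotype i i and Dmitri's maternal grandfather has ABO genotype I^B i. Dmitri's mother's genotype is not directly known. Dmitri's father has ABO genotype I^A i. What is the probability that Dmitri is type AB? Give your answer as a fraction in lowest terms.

1/8

Dmitri's mother's ABO genotype from i i × I^B i: 1/2 I^B i, 1/2 i i.
Crossing each possibility with the father I^A i and summing P(type AB): 1/2·1/4 + 1/2·0 = 1/8.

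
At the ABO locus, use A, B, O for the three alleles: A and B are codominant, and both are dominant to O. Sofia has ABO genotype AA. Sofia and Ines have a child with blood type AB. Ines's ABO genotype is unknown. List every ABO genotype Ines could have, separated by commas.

For each candidate genotype of Ines, check whether crossing it with AA can produce every observed child phenotype.
  AA → possible child types {A} ✗
  AB → possible child types {A, AB} ✓
  AO → possible child types {A} ✗
  BB → possible child types {AB} ✓
  BO → possible child types {A, AB} ✓
  OO → possible child types {A} ✗

AB, BB, BO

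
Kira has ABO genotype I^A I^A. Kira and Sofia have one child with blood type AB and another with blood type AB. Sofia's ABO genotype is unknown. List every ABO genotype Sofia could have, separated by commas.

I^A I^B, I^B I^B, I^B i

For each candidate genotype of Sofia, check whether crossing it with I^A I^A can produce every observed child phenotype.
  I^A I^A → possible child types {A} ✗
  I^A I^B → possible child types {A, AB} ✓
  I^A i → possible child types {A} ✗
  I^B I^B → possible child types {AB} ✓
  I^B i → possible child types {A, AB} ✓
  i i → possible child types {A} ✗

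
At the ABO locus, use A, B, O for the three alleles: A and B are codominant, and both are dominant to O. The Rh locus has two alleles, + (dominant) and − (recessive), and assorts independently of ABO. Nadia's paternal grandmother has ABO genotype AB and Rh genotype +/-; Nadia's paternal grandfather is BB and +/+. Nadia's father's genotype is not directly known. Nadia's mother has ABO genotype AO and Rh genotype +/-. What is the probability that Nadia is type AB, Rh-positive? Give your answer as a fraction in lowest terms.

21/64

Nadia's father's ABO genotype from AB × BB: 1/2 AB, 1/2 BB.
Crossing each possibility with the mother AO and summing P(type AB): 1/2·1/4 + 1/2·1/2 = 3/8.
Similarly for Rh via the father's Rh distribution: P(Rh+) = 7/8.
Independent loci: 3/8 × 7/8 = 21/64.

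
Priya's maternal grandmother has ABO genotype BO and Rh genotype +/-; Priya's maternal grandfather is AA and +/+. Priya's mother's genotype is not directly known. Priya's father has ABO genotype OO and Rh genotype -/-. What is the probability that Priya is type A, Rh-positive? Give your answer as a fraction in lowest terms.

3/8

Priya's mother's ABO genotype from BO × AA: 1/2 AB, 1/2 AO.
Crossing each possibility with the father OO and summing P(type A): 1/2·1/2 + 1/2·1/2 = 1/2.
Similarly for Rh via the mother's Rh distribution: P(Rh+) = 3/4.
Independent loci: 1/2 × 3/4 = 3/8.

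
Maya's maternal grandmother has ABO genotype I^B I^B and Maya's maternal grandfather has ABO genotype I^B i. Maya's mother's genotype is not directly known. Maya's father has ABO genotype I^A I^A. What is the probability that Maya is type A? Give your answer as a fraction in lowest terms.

1/4

Maya's mother's ABO genotype from I^B I^B × I^B i: 1/2 I^B I^B, 1/2 I^B i.
Crossing each possibility with the father I^A I^A and summing P(type A): 1/2·0 + 1/2·1/2 = 1/4.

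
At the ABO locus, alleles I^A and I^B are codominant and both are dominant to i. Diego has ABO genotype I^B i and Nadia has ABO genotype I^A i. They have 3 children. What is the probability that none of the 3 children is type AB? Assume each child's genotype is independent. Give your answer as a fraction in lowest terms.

27/64

ABO cross I^B i × I^A i → 1/4 O, 1/4 A, 1/4 B, 1/4 AB.
So P(type AB) = 1/4 per child.
P(not type AB) = 3/4 for one child; (3/4)^3 = 27/64.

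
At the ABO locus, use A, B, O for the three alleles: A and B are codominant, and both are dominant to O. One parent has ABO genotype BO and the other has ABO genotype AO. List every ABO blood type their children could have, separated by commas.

O, A, B, AB

Gametes from BO × AO give offspring ABO genotypes AB, AO, BO, OO, i.e. phenotypes O, A, B, AB.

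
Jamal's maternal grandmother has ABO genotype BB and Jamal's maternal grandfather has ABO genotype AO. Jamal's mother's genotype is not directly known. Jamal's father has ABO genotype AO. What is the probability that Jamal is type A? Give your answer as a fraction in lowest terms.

Jamal's mother's ABO genotype from BB × AO: 1/2 AB, 1/2 BO.
Crossing each possibility with the father AO and summing P(type A): 1/2·1/2 + 1/2·1/4 = 3/8.

3/8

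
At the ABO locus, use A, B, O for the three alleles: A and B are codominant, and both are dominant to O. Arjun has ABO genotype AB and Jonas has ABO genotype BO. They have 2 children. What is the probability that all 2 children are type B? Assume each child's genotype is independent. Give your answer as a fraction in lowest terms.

1/4

ABO cross AB × BO → 1/4 A, 1/2 B, 1/4 AB.
So P(type B) = 1/2 per child.
All 2 independent: (1/2)^2 = 1/4.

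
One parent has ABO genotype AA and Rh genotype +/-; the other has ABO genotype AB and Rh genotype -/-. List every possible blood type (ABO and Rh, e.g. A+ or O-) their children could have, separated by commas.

Gametes from AA × AB give offspring ABO genotypes AA, AB, i.e. phenotypes A, AB.
Rh cross +/- × -/- → phenotypes Rh+, Rh-.
Combining independently: A+, A-, AB+, AB-.

A+, A-, AB+, AB-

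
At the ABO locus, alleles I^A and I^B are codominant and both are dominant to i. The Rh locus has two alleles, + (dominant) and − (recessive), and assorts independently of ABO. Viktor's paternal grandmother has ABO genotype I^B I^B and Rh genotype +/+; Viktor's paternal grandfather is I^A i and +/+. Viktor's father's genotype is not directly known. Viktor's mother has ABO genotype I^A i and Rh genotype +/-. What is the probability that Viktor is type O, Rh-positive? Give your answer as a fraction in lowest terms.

1/8

Viktor's father's ABO genotype from I^B I^B × I^A i: 1/2 I^A I^B, 1/2 I^B i.
Crossing each possibility with the mother I^A i and summing P(type O): 1/2·0 + 1/2·1/4 = 1/8.
Similarly for Rh via the father's Rh distribution: P(Rh+) = 1.
Independent loci: 1/8 × 1 = 1/8.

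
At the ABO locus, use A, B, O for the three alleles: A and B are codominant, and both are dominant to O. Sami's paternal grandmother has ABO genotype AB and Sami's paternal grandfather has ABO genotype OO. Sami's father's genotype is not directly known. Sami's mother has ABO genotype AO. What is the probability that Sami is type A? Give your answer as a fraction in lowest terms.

Sami's father's ABO genotype from AB × OO: 1/2 AO, 1/2 BO.
Crossing each possibility with the mother AO and summing P(type A): 1/2·3/4 + 1/2·1/4 = 1/2.

1/2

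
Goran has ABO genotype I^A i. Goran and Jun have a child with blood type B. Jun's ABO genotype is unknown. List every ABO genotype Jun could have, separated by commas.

For each candidate genotype of Jun, check whether crossing it with I^A i can produce every observed child phenotype.
  I^A I^A → possible child types {A} ✗
  I^A I^B → possible child types {A, B, AB} ✓
  I^A i → possible child types {O, A} ✗
  I^B I^B → possible child types {B, AB} ✓
  I^B i → possible child types {O, A, B, AB} ✓
  i i → possible child types {O, A} ✗

I^A I^B, I^B I^B, I^B i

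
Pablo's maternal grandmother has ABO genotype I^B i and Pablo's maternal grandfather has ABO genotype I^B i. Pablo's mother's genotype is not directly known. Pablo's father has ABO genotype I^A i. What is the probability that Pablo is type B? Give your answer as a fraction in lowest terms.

Pablo's mother's ABO genotype from I^B i × I^B i: 1/4 I^B I^B, 1/2 I^B i, 1/4 i i.
Crossing each possibility with the father I^A i and summing P(type B): 1/4·1/2 + 1/2·1/4 + 1/4·0 = 1/4.

1/4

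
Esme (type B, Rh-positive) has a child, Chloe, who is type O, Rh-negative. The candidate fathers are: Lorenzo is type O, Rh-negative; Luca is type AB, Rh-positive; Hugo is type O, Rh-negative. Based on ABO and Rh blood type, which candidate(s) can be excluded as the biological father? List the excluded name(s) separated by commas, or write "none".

A candidate is excluded only if no genotype consistent with his phenotype could produce a type O, Rh-negative child with a type B, Rh-positive mother.
Luca (type AB, Rh+): no genotype consistent with that phenotype can produce a type-O Rh- child with a type-B mother.

Luca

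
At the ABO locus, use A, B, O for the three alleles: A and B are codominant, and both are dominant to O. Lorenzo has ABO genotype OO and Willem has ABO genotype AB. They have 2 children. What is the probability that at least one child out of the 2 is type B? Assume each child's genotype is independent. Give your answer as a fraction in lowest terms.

3/4

ABO cross OO × AB → 1/2 A, 1/2 B.
So P(type B) = 1/2 per child.
P(none) = (1/2)^2 = 1/4; P(at least one) = 1 − 1/4 = 3/4.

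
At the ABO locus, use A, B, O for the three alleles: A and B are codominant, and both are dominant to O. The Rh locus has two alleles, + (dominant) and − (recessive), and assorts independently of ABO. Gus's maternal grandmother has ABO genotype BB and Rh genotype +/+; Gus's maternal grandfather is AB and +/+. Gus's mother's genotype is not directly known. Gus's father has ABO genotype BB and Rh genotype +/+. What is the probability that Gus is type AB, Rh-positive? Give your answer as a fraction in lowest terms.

Gus's mother's ABO genotype from BB × AB: 1/2 AB, 1/2 BB.
Crossing each possibility with the father BB and summing P(type AB): 1/2·1/2 + 1/2·0 = 1/4.
Similarly for Rh via the mother's Rh distribution: P(Rh+) = 1.
Independent loci: 1/4 × 1 = 1/4.

1/4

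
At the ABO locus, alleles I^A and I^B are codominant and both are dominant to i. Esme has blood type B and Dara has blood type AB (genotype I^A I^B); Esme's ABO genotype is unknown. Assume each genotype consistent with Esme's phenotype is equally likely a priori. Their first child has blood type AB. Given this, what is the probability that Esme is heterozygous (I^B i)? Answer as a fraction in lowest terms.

Possible genotypes: Esme ∈ {I^B I^B, I^B i}; Dara ∈ {I^A I^B}.
Weight each parental genotype pair by prior × P(type-AB child):
  I^B I^B × I^A I^B: posterior weight 2/3.
  I^B i × I^A I^B: posterior weight 1/3.
Sum the posterior weight over pairs where Esme is I^B i: 1/3.

1/3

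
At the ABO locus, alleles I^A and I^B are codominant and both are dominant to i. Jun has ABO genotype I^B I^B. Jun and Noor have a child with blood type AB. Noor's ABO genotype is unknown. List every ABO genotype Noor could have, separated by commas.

For each candidate genotype of Noor, check whether crossing it with I^B I^B can produce every observed child phenotype.
  I^A I^A → possible child types {AB} ✓
  I^A I^B → possible child types {B, AB} ✓
  I^A i → possible child types {B, AB} ✓
  I^B I^B → possible child types {B} ✗
  I^B i → possible child types {B} ✗
  i i → possible child types {B} ✗

I^A I^A, I^A I^B, I^A i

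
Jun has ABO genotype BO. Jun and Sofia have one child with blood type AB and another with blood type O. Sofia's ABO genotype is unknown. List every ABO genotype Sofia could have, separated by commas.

AO

For each candidate genotype of Sofia, check whether crossing it with BO can produce every observed child phenotype.
  AA → possible child types {A, AB} ✗
  AB → possible child types {A, B, AB} ✗
  AO → possible child types {O, A, B, AB} ✓
  BB → possible child types {B} ✗
  BO → possible child types {O, B} ✗
  OO → possible child types {O, B} ✗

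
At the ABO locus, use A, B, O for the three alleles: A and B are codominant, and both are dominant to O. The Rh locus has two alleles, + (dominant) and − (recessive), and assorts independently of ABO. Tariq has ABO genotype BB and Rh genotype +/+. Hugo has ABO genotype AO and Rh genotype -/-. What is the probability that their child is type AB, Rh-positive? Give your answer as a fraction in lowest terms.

ABO cross BB × AO → offspring phenotypes: 1/2 B, 1/2 AB.
Rh cross +/+ × -/- → 1 Rh+.
Independent loci: P(type AB, Rh-positive) = 1/2 × 1 = 1/2.

1/2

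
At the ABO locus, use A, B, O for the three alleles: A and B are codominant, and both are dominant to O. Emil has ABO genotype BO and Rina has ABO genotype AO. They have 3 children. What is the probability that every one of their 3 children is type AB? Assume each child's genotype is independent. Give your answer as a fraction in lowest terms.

ABO cross BO × AO → 1/4 O, 1/4 A, 1/4 B, 1/4 AB.
So P(type AB) = 1/4 per child.
All 3 independent: (1/4)^3 = 1/64.

1/64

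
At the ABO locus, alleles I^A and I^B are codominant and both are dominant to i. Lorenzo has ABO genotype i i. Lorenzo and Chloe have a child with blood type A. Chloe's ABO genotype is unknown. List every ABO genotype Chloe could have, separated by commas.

For each candidate genotype of Chloe, check whether crossing it with i i can produce every observed child phenotype.
  I^A I^A → possible child types {A} ✓
  I^A I^B → possible child types {A, B} ✓
  I^A i → possible child types {O, A} ✓
  I^B I^B → possible child types {B} ✗
  I^B i → possible child types {O, B} ✗
  i i → possible child types {O} ✗

I^A I^A, I^A I^B, I^A i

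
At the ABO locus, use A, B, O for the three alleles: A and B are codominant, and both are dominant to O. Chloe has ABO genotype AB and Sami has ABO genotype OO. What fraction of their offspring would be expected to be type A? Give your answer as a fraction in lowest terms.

ABO cross AB × OO → offspring phenotypes: 1/2 A, 1/2 B.
So P(type A) = 1/2.

1/2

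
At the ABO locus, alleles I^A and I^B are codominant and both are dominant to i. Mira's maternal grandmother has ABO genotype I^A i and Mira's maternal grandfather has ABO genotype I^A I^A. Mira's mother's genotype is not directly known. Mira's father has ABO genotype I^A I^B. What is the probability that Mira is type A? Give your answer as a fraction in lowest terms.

Mira's mother's ABO genotype from I^A i × I^A I^A: 1/2 I^A I^A, 1/2 I^A i.
Crossing each possibility with the father I^A I^B and summing P(type A): 1/2·1/2 + 1/2·1/2 = 1/2.

1/2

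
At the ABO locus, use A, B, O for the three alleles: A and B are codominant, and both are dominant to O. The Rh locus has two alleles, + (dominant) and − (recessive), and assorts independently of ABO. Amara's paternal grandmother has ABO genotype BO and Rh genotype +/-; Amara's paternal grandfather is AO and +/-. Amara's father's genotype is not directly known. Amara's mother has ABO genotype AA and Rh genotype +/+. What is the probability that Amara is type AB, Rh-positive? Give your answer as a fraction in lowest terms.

1/4

Amara's father's ABO genotype from BO × AO: 1/4 AB, 1/4 AO, 1/4 BO, 1/4 OO.
Crossing each possibility with the mother AA and summing P(type AB): 1/4·1/2 + 1/4·0 + 1/4·1/2 + 1/4·0 = 1/4.
Similarly for Rh via the father's Rh distribution: P(Rh+) = 1.
Independent loci: 1/4 × 1 = 1/4.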